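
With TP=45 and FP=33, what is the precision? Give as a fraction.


Precision = TP / (TP + FP) = 45 / 78 = 15/26.

15/26


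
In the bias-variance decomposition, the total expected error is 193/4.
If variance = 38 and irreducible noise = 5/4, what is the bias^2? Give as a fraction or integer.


Total error = bias^2 + variance + irreducible noise. So bias^2 = 193/4 - 38 - 5/4 = 9.

9


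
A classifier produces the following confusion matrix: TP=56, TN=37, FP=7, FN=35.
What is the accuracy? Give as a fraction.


Accuracy = (TP + TN) / (TP + TN + FP + FN) = (56 + 37) / 135 = 31/45.

31/45


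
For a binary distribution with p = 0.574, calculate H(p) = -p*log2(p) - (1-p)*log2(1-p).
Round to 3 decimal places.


H = -0.574*log2(0.574) - 0.426*log2(0.426) = 0.984.

0.984


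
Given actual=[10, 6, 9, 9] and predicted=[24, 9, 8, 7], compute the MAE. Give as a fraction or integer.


MAE = (1/4) * (|10-24|=14 + |6-9|=3 + |9-8|=1 + |9-7|=2). Sum = 20. MAE = 5.

5


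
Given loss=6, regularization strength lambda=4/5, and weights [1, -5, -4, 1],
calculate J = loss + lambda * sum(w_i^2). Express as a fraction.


L2 sq norm = sum(w^2) = 43. J = 6 + 4/5 * 43 = 202/5.

202/5


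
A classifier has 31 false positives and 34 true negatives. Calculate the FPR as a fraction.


FPR = FP / (FP + TN) = 31 / 65 = 31/65.

31/65


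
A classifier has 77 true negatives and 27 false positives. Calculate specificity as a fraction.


Specificity = TN / (TN + FP) = 77 / 104 = 77/104.

77/104


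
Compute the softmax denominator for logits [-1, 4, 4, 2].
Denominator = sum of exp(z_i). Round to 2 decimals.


Denom = e^-1=0.3679 + e^4=54.5982 + e^4=54.5982 + e^2=7.3891. Sum = 116.9534, which rounds to 116.95.

116.95


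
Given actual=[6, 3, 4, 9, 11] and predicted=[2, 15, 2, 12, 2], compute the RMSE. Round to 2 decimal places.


MSE = 50.8000. RMSE = sqrt(50.8000) = 7.13.

7.13


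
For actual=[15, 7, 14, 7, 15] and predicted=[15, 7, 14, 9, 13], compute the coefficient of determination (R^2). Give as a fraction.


Mean(y) = 58/5. SS_res = 8. SS_tot = 356/5. R^2 = 1 - 8/(356/5) = 79/89.

79/89


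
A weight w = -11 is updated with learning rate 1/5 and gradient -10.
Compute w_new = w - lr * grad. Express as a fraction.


w_new = -11 - 1/5 * -10 = -11 - -2 = -9.

-9


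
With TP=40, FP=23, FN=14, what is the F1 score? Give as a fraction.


Precision = 40/63 = 40/63. Recall = 40/54 = 20/27. F1 = 2*P*R/(P+R) = 80/117.

80/117


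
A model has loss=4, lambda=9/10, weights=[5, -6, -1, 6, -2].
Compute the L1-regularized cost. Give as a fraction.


L1 norm = sum(|w|) = 20. J = 4 + 9/10 * 20 = 22.

22


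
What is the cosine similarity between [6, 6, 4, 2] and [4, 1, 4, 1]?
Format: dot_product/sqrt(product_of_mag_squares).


dot = 48. |a|^2 = 92, |b|^2 = 34. cos = 48/sqrt(3128).

48/sqrt(3128)


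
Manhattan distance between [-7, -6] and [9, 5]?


d = sum of absolute differences: |-7-9|=16 + |-6-5|=11 = 27.

27


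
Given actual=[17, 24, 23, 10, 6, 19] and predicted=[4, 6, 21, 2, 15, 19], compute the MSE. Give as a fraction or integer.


MSE = (1/6) * ((17-4)^2=169 + (24-6)^2=324 + (23-21)^2=4 + (10-2)^2=64 + (6-15)^2=81 + (19-19)^2=0). Sum = 642. MSE = 107.

107


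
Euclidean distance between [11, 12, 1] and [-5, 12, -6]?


d = sqrt(sum of squared differences). (11--5)^2=256, (12-12)^2=0, (1--6)^2=49. Sum = 305.

sqrt(305)


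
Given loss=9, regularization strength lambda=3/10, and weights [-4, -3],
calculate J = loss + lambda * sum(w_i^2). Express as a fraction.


L2 sq norm = sum(w^2) = 25. J = 9 + 3/10 * 25 = 33/2.

33/2


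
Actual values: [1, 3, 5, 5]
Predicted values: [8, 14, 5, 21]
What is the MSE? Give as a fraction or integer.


MSE = (1/4) * ((1-8)^2=49 + (3-14)^2=121 + (5-5)^2=0 + (5-21)^2=256). Sum = 426. MSE = 213/2.

213/2


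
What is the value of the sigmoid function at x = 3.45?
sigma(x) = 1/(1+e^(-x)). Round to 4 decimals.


sigma(3.45) = 1/(1+e^(-3.45)) = 1/(1+0.031746) = 1/1.031746 = 0.9692.

0.9692


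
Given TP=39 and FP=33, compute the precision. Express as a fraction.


Precision = TP / (TP + FP) = 39 / 72 = 13/24.

13/24


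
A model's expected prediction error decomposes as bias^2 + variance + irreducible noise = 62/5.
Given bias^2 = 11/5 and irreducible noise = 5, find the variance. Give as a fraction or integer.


Total error = bias^2 + variance + irreducible noise. So variance = 62/5 - 11/5 - 5 = 26/5.

26/5


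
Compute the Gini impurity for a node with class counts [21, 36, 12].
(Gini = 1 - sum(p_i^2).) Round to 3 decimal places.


Total = 69. Proportions: 21/69, 36/69, 12/69. sum(p_i^2) = 0.3951. Gini = 1 - 0.3951 = 0.6049, which rounds to 0.605.

0.605


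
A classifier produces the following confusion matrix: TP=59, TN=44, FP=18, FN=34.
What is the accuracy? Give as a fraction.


Accuracy = (TP + TN) / (TP + TN + FP + FN) = (59 + 44) / 155 = 103/155.

103/155


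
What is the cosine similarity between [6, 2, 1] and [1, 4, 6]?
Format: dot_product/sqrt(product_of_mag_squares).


dot = 20. |a|^2 = 41, |b|^2 = 53. cos = 20/sqrt(2173).

20/sqrt(2173)


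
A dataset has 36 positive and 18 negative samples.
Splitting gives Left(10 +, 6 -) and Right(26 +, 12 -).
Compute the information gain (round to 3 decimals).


H(parent) = 0.9183. H(left) = 0.9544, H(right) = 0.8997. Weighted = (16/54)*0.9544 + (38/54)*0.8997 = 0.9159. IG = 0.9183 - 0.9159 = 0.0024, which rounds to 0.002.

0.002


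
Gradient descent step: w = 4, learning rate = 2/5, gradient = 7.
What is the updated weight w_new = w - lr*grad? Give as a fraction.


w_new = 4 - 2/5 * 7 = 4 - 14/5 = 6/5.

6/5


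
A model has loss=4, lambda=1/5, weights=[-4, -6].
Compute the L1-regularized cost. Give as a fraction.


L1 norm = sum(|w|) = 10. J = 4 + 1/5 * 10 = 6.

6


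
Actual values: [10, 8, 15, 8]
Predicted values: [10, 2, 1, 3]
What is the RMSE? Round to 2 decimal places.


MSE = 64.2500. RMSE = sqrt(64.2500) = 8.02.

8.02


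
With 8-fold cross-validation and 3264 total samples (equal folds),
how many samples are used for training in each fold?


Each validation fold has 3264/8 = 408 samples. Training set = 3264 - 408 = 2856.

2856


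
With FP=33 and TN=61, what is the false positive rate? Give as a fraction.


FPR = FP / (FP + TN) = 33 / 94 = 33/94.

33/94


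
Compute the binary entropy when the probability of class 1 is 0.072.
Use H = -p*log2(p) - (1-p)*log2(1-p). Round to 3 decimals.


H = -0.072*log2(0.072) - 0.928*log2(0.928) = 0.373.

0.373


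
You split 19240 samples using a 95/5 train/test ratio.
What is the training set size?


Test set = 19240 * 5% = 962. Training set = 19240 - 962 = 18278.

18278


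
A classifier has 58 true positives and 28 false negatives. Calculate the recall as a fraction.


Recall = TP / (TP + FN) = 58 / 86 = 29/43.

29/43


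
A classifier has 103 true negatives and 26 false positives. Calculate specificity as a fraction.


Specificity = TN / (TN + FP) = 103 / 129 = 103/129.

103/129


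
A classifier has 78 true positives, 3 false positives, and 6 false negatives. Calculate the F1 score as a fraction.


Precision = 78/81 = 26/27. Recall = 78/84 = 13/14. F1 = 2*P*R/(P+R) = 52/55.

52/55


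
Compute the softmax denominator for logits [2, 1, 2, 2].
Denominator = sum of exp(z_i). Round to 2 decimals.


Denom = e^2=7.3891 + e^1=2.7183 + e^2=7.3891 + e^2=7.3891. Sum = 24.8856, which rounds to 24.89.

24.89


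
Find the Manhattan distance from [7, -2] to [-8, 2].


d = sum of absolute differences: |7--8|=15 + |-2-2|=4 = 19.

19


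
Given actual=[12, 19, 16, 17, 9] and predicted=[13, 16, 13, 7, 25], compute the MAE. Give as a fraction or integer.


MAE = (1/5) * (|12-13|=1 + |19-16|=3 + |16-13|=3 + |17-7|=10 + |9-25|=16). Sum = 33. MAE = 33/5.

33/5


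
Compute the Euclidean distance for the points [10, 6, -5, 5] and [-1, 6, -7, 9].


d = sqrt(sum of squared differences). (10--1)^2=121, (6-6)^2=0, (-5--7)^2=4, (5-9)^2=16. Sum = 141.

sqrt(141)


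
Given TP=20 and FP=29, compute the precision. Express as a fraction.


Precision = TP / (TP + FP) = 20 / 49 = 20/49.

20/49


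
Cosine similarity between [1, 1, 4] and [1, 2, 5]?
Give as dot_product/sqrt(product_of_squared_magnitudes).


dot = 23. |a|^2 = 18, |b|^2 = 30. cos = 23/sqrt(540).

23/sqrt(540)


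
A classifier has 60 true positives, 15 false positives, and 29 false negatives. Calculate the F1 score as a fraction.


Precision = 60/75 = 4/5. Recall = 60/89 = 60/89. F1 = 2*P*R/(P+R) = 30/41.

30/41


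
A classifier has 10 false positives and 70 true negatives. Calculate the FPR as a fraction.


FPR = FP / (FP + TN) = 10 / 80 = 1/8.

1/8


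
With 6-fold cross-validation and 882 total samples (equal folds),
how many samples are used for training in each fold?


Each validation fold has 882/6 = 147 samples. Training set = 882 - 147 = 735.

735


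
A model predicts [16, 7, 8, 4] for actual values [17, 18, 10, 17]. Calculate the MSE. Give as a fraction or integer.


MSE = (1/4) * ((17-16)^2=1 + (18-7)^2=121 + (10-8)^2=4 + (17-4)^2=169). Sum = 295. MSE = 295/4.

295/4


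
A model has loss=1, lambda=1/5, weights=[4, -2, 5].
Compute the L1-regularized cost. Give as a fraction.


L1 norm = sum(|w|) = 11. J = 1 + 1/5 * 11 = 16/5.

16/5


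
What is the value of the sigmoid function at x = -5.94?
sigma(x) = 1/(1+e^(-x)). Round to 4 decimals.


sigma(-5.94) = 1/(1+e^(5.94)) = 1/(1+379.934930) = 1/380.934930 = 0.0026.

0.0026


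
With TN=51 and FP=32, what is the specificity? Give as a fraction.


Specificity = TN / (TN + FP) = 51 / 83 = 51/83.

51/83


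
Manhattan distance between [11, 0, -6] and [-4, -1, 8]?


d = sum of absolute differences: |11--4|=15 + |0--1|=1 + |-6-8|=14 = 30.

30


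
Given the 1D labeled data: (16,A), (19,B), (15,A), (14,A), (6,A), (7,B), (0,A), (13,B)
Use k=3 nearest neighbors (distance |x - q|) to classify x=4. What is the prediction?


Distances: |16-4|=12, |19-4|=15, |15-4|=11, |14-4|=10, |6-4|=2, |7-4|=3, |0-4|=4, |13-4|=9. 3 nearest: (6,A), (7,B), (0,A). Counts: {'A': 2, 'B': 1}. Majority class: A.

A


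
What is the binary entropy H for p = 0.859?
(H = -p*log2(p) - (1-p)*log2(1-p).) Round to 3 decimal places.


H = -0.859*log2(0.859) - 0.141*log2(0.141) = 0.587.

0.587


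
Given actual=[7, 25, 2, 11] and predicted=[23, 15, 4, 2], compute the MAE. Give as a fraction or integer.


MAE = (1/4) * (|7-23|=16 + |25-15|=10 + |2-4|=2 + |11-2|=9). Sum = 37. MAE = 37/4.

37/4


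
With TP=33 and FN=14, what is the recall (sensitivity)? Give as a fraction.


Recall = TP / (TP + FN) = 33 / 47 = 33/47.

33/47


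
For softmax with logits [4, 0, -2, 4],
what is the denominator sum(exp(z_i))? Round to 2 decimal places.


Denom = e^4=54.5982 + e^0=1.0000 + e^-2=0.1353 + e^4=54.5982. Sum = 110.3317, which rounds to 110.33.

110.33


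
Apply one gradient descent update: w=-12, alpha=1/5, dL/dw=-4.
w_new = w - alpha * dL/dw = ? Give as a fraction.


w_new = -12 - 1/5 * -4 = -12 - -4/5 = -56/5.

-56/5


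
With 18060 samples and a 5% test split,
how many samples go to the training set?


Test set = 18060 * 5% = 903. Training set = 18060 - 903 = 17157.

17157


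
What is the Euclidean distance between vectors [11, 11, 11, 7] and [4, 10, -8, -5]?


d = sqrt(sum of squared differences). (11-4)^2=49, (11-10)^2=1, (11--8)^2=361, (7--5)^2=144. Sum = 555.

sqrt(555)


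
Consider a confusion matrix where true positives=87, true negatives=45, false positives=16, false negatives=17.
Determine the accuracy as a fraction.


Accuracy = (TP + TN) / (TP + TN + FP + FN) = (87 + 45) / 165 = 4/5.

4/5


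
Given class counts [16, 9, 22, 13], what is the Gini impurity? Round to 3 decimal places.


Total = 60. Proportions: 16/60, 9/60, 22/60, 13/60. sum(p_i^2) = 0.2750. Gini = 1 - 0.2750 = 0.7250, which rounds to 0.725.

0.725


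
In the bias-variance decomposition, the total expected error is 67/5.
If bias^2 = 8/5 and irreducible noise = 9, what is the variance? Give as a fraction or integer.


Total error = bias^2 + variance + irreducible noise. So variance = 67/5 - 8/5 - 9 = 14/5.

14/5


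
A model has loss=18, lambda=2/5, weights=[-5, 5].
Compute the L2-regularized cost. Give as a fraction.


L2 sq norm = sum(w^2) = 50. J = 18 + 2/5 * 50 = 38.

38


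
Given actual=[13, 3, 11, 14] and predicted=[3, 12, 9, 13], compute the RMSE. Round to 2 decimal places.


MSE = 46.5000. RMSE = sqrt(46.5000) = 6.82.

6.82


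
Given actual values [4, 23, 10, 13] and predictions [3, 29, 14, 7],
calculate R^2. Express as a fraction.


Mean(y) = 25/2. SS_res = 89. SS_tot = 189. R^2 = 1 - 89/(189) = 100/189.

100/189


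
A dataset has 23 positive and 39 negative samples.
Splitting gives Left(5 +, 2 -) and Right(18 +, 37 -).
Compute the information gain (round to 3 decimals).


H(parent) = 0.9514. H(left) = 0.8631, H(right) = 0.9121. Weighted = (7/62)*0.8631 + (55/62)*0.9121 = 0.9066. IG = 0.9514 - 0.9066 = 0.0448, which rounds to 0.045.

0.045


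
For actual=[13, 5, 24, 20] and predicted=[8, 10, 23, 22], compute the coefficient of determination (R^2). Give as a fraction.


Mean(y) = 31/2. SS_res = 55. SS_tot = 209. R^2 = 1 - 55/(209) = 14/19.

14/19


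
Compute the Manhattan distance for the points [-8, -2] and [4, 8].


d = sum of absolute differences: |-8-4|=12 + |-2-8|=10 = 22.

22


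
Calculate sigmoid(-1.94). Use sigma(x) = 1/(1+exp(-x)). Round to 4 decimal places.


sigma(-1.94) = 1/(1+e^(1.94)) = 1/(1+6.958751) = 1/7.958751 = 0.1256.

0.1256


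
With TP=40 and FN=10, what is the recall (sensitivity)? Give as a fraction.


Recall = TP / (TP + FN) = 40 / 50 = 4/5.

4/5


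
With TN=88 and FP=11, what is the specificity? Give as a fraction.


Specificity = TN / (TN + FP) = 88 / 99 = 8/9.

8/9


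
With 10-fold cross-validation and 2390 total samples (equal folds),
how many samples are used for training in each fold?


Each validation fold has 2390/10 = 239 samples. Training set = 2390 - 239 = 2151.

2151


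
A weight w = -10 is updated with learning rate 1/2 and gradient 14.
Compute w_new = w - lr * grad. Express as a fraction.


w_new = -10 - 1/2 * 14 = -10 - 7 = -17.

-17


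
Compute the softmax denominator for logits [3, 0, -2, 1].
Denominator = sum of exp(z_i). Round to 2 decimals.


Denom = e^3=20.0855 + e^0=1.0000 + e^-2=0.1353 + e^1=2.7183. Sum = 23.9391, which rounds to 23.94.

23.94


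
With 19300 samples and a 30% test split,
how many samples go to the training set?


Test set = 19300 * 30% = 5790. Training set = 19300 - 5790 = 13510.

13510


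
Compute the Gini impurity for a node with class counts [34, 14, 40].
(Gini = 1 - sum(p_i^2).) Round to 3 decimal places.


Total = 88. Proportions: 34/88, 14/88, 40/88. sum(p_i^2) = 0.3812. Gini = 1 - 0.3812 = 0.6188, which rounds to 0.619.

0.619


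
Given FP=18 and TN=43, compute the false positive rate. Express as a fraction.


FPR = FP / (FP + TN) = 18 / 61 = 18/61.

18/61


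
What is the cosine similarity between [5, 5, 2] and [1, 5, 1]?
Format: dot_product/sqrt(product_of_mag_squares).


dot = 32. |a|^2 = 54, |b|^2 = 27. cos = 32/sqrt(1458).

32/sqrt(1458)


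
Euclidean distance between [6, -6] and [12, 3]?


d = sqrt(sum of squared differences). (6-12)^2=36, (-6-3)^2=81. Sum = 117.

sqrt(117)


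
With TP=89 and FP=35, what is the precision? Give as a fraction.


Precision = TP / (TP + FP) = 89 / 124 = 89/124.

89/124


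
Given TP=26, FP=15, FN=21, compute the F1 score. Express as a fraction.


Precision = 26/41 = 26/41. Recall = 26/47 = 26/47. F1 = 2*P*R/(P+R) = 13/22.

13/22


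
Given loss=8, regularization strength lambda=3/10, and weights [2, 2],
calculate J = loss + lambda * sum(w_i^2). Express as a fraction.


L2 sq norm = sum(w^2) = 8. J = 8 + 3/10 * 8 = 52/5.

52/5


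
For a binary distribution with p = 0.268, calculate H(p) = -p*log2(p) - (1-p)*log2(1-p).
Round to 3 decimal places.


H = -0.268*log2(0.268) - 0.732*log2(0.732) = 0.839.

0.839


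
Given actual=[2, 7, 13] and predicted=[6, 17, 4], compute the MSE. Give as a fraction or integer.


MSE = (1/3) * ((2-6)^2=16 + (7-17)^2=100 + (13-4)^2=81). Sum = 197. MSE = 197/3.

197/3


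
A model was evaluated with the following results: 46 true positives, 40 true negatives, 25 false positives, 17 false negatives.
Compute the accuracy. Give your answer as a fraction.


Accuracy = (TP + TN) / (TP + TN + FP + FN) = (46 + 40) / 128 = 43/64.

43/64


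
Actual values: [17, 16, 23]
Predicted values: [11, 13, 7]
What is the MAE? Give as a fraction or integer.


MAE = (1/3) * (|17-11|=6 + |16-13|=3 + |23-7|=16). Sum = 25. MAE = 25/3.

25/3


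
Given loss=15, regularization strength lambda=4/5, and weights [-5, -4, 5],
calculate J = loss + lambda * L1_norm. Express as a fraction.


L1 norm = sum(|w|) = 14. J = 15 + 4/5 * 14 = 131/5.

131/5


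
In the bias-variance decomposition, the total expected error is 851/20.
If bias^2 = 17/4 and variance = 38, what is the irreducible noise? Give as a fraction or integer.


Total error = bias^2 + variance + irreducible noise. So irreducible noise = 851/20 - 17/4 - 38 = 3/10.

3/10


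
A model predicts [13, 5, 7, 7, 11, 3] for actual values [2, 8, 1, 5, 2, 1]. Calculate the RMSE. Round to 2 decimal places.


MSE = 42.5000. RMSE = sqrt(42.5000) = 6.52.

6.52


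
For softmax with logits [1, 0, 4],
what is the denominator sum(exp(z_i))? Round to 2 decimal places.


Denom = e^1=2.7183 + e^0=1.0000 + e^4=54.5982. Sum = 58.3165, which rounds to 58.32.

58.32


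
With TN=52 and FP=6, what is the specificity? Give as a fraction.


Specificity = TN / (TN + FP) = 52 / 58 = 26/29.

26/29


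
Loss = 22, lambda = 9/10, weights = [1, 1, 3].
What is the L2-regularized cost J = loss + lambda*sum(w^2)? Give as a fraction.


L2 sq norm = sum(w^2) = 11. J = 22 + 9/10 * 11 = 319/10.

319/10


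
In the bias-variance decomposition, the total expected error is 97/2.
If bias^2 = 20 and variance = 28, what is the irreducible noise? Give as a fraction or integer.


Total error = bias^2 + variance + irreducible noise. So irreducible noise = 97/2 - 20 - 28 = 1/2.

1/2


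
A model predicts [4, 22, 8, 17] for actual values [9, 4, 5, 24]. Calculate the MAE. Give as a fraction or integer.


MAE = (1/4) * (|9-4|=5 + |4-22|=18 + |5-8|=3 + |24-17|=7). Sum = 33. MAE = 33/4.

33/4


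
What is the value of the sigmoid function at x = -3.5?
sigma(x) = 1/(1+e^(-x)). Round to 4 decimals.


sigma(-3.5) = 1/(1+e^(3.5)) = 1/(1+33.115452) = 1/34.115452 = 0.0293.

0.0293


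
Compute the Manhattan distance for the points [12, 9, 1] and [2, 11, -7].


d = sum of absolute differences: |12-2|=10 + |9-11|=2 + |1--7|=8 = 20.

20


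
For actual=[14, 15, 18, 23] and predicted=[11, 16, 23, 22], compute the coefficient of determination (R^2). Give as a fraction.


Mean(y) = 35/2. SS_res = 36. SS_tot = 49. R^2 = 1 - 36/(49) = 13/49.

13/49


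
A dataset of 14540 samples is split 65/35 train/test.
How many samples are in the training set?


Test set = 14540 * 35% = 5089. Training set = 14540 - 5089 = 9451.

9451


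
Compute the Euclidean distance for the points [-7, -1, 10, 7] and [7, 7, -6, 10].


d = sqrt(sum of squared differences). (-7-7)^2=196, (-1-7)^2=64, (10--6)^2=256, (7-10)^2=9. Sum = 525.

sqrt(525)


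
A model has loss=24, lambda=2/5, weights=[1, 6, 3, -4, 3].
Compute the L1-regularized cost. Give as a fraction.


L1 norm = sum(|w|) = 17. J = 24 + 2/5 * 17 = 154/5.

154/5


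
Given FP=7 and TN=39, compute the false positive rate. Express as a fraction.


FPR = FP / (FP + TN) = 7 / 46 = 7/46.

7/46


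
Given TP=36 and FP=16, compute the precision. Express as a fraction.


Precision = TP / (TP + FP) = 36 / 52 = 9/13.

9/13


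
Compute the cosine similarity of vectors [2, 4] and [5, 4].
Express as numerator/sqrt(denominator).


dot = 26. |a|^2 = 20, |b|^2 = 41. cos = 26/sqrt(820).

26/sqrt(820)


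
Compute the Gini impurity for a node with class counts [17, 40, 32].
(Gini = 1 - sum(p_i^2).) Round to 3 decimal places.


Total = 89. Proportions: 17/89, 40/89, 32/89. sum(p_i^2) = 0.3678. Gini = 1 - 0.3678 = 0.6322, which rounds to 0.632.

0.632


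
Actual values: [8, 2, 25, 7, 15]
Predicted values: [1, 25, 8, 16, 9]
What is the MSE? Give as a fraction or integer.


MSE = (1/5) * ((8-1)^2=49 + (2-25)^2=529 + (25-8)^2=289 + (7-16)^2=81 + (15-9)^2=36). Sum = 984. MSE = 984/5.

984/5


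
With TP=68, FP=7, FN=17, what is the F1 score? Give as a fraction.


Precision = 68/75 = 68/75. Recall = 68/85 = 4/5. F1 = 2*P*R/(P+R) = 17/20.

17/20


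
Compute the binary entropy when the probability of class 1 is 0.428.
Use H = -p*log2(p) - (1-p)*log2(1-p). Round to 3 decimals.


H = -0.428*log2(0.428) - 0.572*log2(0.572) = 0.985.

0.985


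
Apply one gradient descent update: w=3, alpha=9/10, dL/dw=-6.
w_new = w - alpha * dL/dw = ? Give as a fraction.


w_new = 3 - 9/10 * -6 = 3 - -27/5 = 42/5.

42/5


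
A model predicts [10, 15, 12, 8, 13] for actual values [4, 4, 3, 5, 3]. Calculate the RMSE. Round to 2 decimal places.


MSE = 69.4000. RMSE = sqrt(69.4000) = 8.33.

8.33


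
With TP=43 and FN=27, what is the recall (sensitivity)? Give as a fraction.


Recall = TP / (TP + FN) = 43 / 70 = 43/70.

43/70


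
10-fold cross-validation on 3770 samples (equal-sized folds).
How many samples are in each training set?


Each validation fold has 3770/10 = 377 samples. Training set = 3770 - 377 = 3393.

3393


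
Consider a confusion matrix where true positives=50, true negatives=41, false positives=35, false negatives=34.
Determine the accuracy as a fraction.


Accuracy = (TP + TN) / (TP + TN + FP + FN) = (50 + 41) / 160 = 91/160.

91/160


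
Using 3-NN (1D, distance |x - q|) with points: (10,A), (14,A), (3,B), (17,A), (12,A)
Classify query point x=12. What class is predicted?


Distances: |10-12|=2, |14-12|=2, |3-12|=9, |17-12|=5, |12-12|=0. 3 nearest: (12,A), (10,A), (14,A). Counts: {'A': 3}. Majority class: A.

A


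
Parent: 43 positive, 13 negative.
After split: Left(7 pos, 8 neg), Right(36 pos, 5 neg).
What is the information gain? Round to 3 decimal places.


H(parent) = 0.7817. H(left) = 0.9968, H(right) = 0.5349. Weighted = (15/56)*0.9968 + (41/56)*0.5349 = 0.6586. IG = 0.7817 - 0.6586 = 0.1231, which rounds to 0.123.

0.123


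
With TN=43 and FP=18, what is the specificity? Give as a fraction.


Specificity = TN / (TN + FP) = 43 / 61 = 43/61.

43/61


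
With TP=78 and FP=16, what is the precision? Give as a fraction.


Precision = TP / (TP + FP) = 78 / 94 = 39/47.

39/47


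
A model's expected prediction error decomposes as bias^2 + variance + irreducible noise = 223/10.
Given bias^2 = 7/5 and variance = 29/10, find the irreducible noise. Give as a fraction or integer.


Total error = bias^2 + variance + irreducible noise. So irreducible noise = 223/10 - 7/5 - 29/10 = 18.

18


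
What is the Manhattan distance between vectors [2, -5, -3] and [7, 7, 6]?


d = sum of absolute differences: |2-7|=5 + |-5-7|=12 + |-3-6|=9 = 26.

26


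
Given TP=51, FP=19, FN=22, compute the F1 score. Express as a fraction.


Precision = 51/70 = 51/70. Recall = 51/73 = 51/73. F1 = 2*P*R/(P+R) = 102/143.

102/143


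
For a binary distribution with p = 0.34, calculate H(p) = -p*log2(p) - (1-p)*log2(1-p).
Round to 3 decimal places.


H = -0.34*log2(0.34) - 0.66*log2(0.66) = 0.925.

0.925


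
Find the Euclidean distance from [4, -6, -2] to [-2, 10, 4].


d = sqrt(sum of squared differences). (4--2)^2=36, (-6-10)^2=256, (-2-4)^2=36. Sum = 328.

sqrt(328)


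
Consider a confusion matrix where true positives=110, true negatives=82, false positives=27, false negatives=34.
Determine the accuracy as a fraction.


Accuracy = (TP + TN) / (TP + TN + FP + FN) = (110 + 82) / 253 = 192/253.

192/253


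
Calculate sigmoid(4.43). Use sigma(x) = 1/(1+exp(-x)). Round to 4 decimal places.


sigma(4.43) = 1/(1+e^(-4.43)) = 1/(1+0.011914) = 1/1.011914 = 0.9882.

0.9882


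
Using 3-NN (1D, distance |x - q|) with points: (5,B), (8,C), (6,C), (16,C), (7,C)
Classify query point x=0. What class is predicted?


Distances: |5-0|=5, |8-0|=8, |6-0|=6, |16-0|=16, |7-0|=7. 3 nearest: (5,B), (6,C), (7,C). Counts: {'B': 1, 'C': 2}. Majority class: C.

C


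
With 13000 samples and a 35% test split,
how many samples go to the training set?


Test set = 13000 * 35% = 4550. Training set = 13000 - 4550 = 8450.

8450


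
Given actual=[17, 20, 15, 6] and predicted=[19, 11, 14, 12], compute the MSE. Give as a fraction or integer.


MSE = (1/4) * ((17-19)^2=4 + (20-11)^2=81 + (15-14)^2=1 + (6-12)^2=36). Sum = 122. MSE = 61/2.

61/2


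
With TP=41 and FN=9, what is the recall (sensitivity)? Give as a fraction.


Recall = TP / (TP + FN) = 41 / 50 = 41/50.

41/50


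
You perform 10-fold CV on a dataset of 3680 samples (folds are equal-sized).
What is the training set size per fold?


Each validation fold has 3680/10 = 368 samples. Training set = 3680 - 368 = 3312.

3312


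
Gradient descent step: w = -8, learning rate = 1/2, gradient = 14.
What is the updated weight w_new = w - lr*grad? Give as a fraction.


w_new = -8 - 1/2 * 14 = -8 - 7 = -15.

-15


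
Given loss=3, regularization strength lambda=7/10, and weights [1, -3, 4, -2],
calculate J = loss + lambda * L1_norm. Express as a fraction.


L1 norm = sum(|w|) = 10. J = 3 + 7/10 * 10 = 10.

10


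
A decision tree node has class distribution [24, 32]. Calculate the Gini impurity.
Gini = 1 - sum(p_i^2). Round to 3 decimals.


Total = 56. Proportions: 24/56, 32/56. sum(p_i^2) = 0.5102. Gini = 1 - 0.5102 = 0.4898, which rounds to 0.490.

0.490


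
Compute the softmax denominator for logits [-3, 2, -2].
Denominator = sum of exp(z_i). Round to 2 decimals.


Denom = e^-3=0.0498 + e^2=7.3891 + e^-2=0.1353. Sum = 7.5742, which rounds to 7.57.

7.57


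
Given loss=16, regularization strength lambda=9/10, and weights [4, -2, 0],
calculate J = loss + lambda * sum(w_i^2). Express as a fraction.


L2 sq norm = sum(w^2) = 20. J = 16 + 9/10 * 20 = 34.

34


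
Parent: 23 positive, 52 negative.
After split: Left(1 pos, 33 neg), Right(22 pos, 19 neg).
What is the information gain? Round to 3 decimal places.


H(parent) = 0.8893. H(left) = 0.1914, H(right) = 0.9961. Weighted = (34/75)*0.1914 + (41/75)*0.9961 = 0.6313. IG = 0.8893 - 0.6313 = 0.2580, which rounds to 0.258.

0.258


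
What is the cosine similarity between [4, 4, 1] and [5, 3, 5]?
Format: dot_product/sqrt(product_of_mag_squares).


dot = 37. |a|^2 = 33, |b|^2 = 59. cos = 37/sqrt(1947).

37/sqrt(1947)


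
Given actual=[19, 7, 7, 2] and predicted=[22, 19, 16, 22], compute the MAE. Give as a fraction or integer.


MAE = (1/4) * (|19-22|=3 + |7-19|=12 + |7-16|=9 + |2-22|=20). Sum = 44. MAE = 11.

11


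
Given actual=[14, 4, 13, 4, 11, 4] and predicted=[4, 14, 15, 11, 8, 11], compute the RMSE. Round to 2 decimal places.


MSE = 51.8333. RMSE = sqrt(51.8333) = 7.20.

7.20


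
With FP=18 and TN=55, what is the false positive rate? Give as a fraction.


FPR = FP / (FP + TN) = 18 / 73 = 18/73.

18/73


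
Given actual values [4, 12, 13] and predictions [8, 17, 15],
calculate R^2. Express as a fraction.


Mean(y) = 29/3. SS_res = 45. SS_tot = 146/3. R^2 = 1 - 45/(146/3) = 11/146.

11/146


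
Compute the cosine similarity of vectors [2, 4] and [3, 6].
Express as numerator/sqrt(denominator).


dot = 30. |a|^2 = 20, |b|^2 = 45. cos = 30/sqrt(900).

30/sqrt(900)


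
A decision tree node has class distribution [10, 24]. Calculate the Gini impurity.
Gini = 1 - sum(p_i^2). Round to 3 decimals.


Total = 34. Proportions: 10/34, 24/34. sum(p_i^2) = 0.5848. Gini = 1 - 0.5848 = 0.4152, which rounds to 0.415.

0.415


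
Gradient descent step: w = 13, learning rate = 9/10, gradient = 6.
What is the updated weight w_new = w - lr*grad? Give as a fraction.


w_new = 13 - 9/10 * 6 = 13 - 27/5 = 38/5.

38/5


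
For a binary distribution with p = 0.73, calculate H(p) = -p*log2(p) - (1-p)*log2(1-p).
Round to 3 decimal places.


H = -0.73*log2(0.73) - 0.27*log2(0.27) = 0.841.

0.841


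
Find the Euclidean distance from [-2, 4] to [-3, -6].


d = sqrt(sum of squared differences). (-2--3)^2=1, (4--6)^2=100. Sum = 101.

sqrt(101)


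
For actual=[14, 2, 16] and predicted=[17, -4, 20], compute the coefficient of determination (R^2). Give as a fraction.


Mean(y) = 32/3. SS_res = 61. SS_tot = 344/3. R^2 = 1 - 61/(344/3) = 161/344.

161/344


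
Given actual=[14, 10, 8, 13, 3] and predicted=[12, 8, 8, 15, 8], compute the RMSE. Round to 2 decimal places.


MSE = 7.4000. RMSE = sqrt(7.4000) = 2.72.

2.72


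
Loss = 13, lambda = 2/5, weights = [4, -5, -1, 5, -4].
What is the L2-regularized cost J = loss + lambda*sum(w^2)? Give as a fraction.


L2 sq norm = sum(w^2) = 83. J = 13 + 2/5 * 83 = 231/5.

231/5


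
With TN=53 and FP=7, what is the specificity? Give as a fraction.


Specificity = TN / (TN + FP) = 53 / 60 = 53/60.

53/60


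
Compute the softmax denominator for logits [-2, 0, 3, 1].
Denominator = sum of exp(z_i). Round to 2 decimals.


Denom = e^-2=0.1353 + e^0=1.0000 + e^3=20.0855 + e^1=2.7183. Sum = 23.9391, which rounds to 23.94.

23.94


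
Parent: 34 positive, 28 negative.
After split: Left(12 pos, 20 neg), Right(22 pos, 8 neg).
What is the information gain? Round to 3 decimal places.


H(parent) = 0.9932. H(left) = 0.9544, H(right) = 0.8366. Weighted = (32/62)*0.9544 + (30/62)*0.8366 = 0.8974. IG = 0.9932 - 0.8974 = 0.0958, which rounds to 0.096.

0.096


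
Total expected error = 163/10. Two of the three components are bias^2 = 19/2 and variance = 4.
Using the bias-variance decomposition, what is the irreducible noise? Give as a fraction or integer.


Total error = bias^2 + variance + irreducible noise. So irreducible noise = 163/10 - 19/2 - 4 = 14/5.

14/5


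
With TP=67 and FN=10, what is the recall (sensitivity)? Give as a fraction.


Recall = TP / (TP + FN) = 67 / 77 = 67/77.

67/77


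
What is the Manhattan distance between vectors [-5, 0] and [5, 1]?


d = sum of absolute differences: |-5-5|=10 + |0-1|=1 = 11.

11


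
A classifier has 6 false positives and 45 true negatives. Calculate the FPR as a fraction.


FPR = FP / (FP + TN) = 6 / 51 = 2/17.

2/17


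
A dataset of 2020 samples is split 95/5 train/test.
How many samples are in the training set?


Test set = 2020 * 5% = 101. Training set = 2020 - 101 = 1919.

1919


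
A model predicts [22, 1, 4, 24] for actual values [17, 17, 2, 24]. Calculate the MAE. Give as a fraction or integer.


MAE = (1/4) * (|17-22|=5 + |17-1|=16 + |2-4|=2 + |24-24|=0). Sum = 23. MAE = 23/4.

23/4


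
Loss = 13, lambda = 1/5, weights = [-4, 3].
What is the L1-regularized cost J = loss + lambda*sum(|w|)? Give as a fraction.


L1 norm = sum(|w|) = 7. J = 13 + 1/5 * 7 = 72/5.

72/5


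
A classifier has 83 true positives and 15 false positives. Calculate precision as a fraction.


Precision = TP / (TP + FP) = 83 / 98 = 83/98.

83/98


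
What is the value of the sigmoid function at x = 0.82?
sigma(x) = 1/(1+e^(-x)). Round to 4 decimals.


sigma(0.82) = 1/(1+e^(-0.82)) = 1/(1+0.440432) = 1/1.440432 = 0.6942.

0.6942


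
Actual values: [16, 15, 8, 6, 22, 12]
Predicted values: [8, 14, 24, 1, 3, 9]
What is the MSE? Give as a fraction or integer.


MSE = (1/6) * ((16-8)^2=64 + (15-14)^2=1 + (8-24)^2=256 + (6-1)^2=25 + (22-3)^2=361 + (12-9)^2=9). Sum = 716. MSE = 358/3.

358/3


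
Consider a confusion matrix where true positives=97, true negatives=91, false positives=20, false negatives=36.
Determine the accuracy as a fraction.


Accuracy = (TP + TN) / (TP + TN + FP + FN) = (97 + 91) / 244 = 47/61.

47/61


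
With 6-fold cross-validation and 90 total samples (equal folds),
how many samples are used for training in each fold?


Each validation fold has 90/6 = 15 samples. Training set = 90 - 15 = 75.

75


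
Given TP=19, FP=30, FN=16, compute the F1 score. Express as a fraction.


Precision = 19/49 = 19/49. Recall = 19/35 = 19/35. F1 = 2*P*R/(P+R) = 19/42.

19/42


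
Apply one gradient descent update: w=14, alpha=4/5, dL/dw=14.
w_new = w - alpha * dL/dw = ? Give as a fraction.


w_new = 14 - 4/5 * 14 = 14 - 56/5 = 14/5.

14/5


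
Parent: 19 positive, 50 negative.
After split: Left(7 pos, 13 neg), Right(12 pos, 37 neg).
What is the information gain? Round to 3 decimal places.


H(parent) = 0.8491. H(left) = 0.9341, H(right) = 0.8031. Weighted = (20/69)*0.9341 + (49/69)*0.8031 = 0.8411. IG = 0.8491 - 0.8411 = 0.0080, which rounds to 0.008.

0.008


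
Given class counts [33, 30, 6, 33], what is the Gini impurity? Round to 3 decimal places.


Total = 102. Proportions: 33/102, 30/102, 6/102, 33/102. sum(p_i^2) = 0.2993. Gini = 1 - 0.2993 = 0.7007, which rounds to 0.701.

0.701


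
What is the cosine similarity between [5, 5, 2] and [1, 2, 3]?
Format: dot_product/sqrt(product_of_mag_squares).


dot = 21. |a|^2 = 54, |b|^2 = 14. cos = 21/sqrt(756).

21/sqrt(756)


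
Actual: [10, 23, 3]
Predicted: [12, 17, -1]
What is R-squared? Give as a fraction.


Mean(y) = 12. SS_res = 56. SS_tot = 206. R^2 = 1 - 56/(206) = 75/103.

75/103


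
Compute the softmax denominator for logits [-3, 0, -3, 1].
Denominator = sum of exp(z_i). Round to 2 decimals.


Denom = e^-3=0.0498 + e^0=1.0000 + e^-3=0.0498 + e^1=2.7183. Sum = 3.8179, which rounds to 3.82.

3.82


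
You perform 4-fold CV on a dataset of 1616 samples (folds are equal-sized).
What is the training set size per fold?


Each validation fold has 1616/4 = 404 samples. Training set = 1616 - 404 = 1212.

1212


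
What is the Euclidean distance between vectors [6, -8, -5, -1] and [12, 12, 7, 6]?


d = sqrt(sum of squared differences). (6-12)^2=36, (-8-12)^2=400, (-5-7)^2=144, (-1-6)^2=49. Sum = 629.

sqrt(629)


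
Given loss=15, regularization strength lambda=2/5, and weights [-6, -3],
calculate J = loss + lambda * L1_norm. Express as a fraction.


L1 norm = sum(|w|) = 9. J = 15 + 2/5 * 9 = 93/5.

93/5


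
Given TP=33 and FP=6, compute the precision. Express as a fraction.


Precision = TP / (TP + FP) = 33 / 39 = 11/13.

11/13


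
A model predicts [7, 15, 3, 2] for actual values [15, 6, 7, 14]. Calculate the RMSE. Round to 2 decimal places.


MSE = 76.2500. RMSE = sqrt(76.2500) = 8.73.

8.73


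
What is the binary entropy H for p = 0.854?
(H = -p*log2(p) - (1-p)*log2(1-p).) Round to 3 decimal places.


H = -0.854*log2(0.854) - 0.146*log2(0.146) = 0.600.

0.600


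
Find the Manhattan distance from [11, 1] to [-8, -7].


d = sum of absolute differences: |11--8|=19 + |1--7|=8 = 27.

27


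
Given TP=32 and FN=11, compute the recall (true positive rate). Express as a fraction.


Recall = TP / (TP + FN) = 32 / 43 = 32/43.

32/43


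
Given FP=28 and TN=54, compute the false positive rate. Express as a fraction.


FPR = FP / (FP + TN) = 28 / 82 = 14/41.

14/41


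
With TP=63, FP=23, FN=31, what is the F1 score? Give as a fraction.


Precision = 63/86 = 63/86. Recall = 63/94 = 63/94. F1 = 2*P*R/(P+R) = 7/10.

7/10


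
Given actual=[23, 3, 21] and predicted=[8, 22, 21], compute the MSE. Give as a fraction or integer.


MSE = (1/3) * ((23-8)^2=225 + (3-22)^2=361 + (21-21)^2=0). Sum = 586. MSE = 586/3.

586/3


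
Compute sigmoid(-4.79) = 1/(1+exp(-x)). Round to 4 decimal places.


sigma(-4.79) = 1/(1+e^(4.79)) = 1/(1+120.301369) = 1/121.301369 = 0.0082.

0.0082


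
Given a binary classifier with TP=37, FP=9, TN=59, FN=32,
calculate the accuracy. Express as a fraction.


Accuracy = (TP + TN) / (TP + TN + FP + FN) = (37 + 59) / 137 = 96/137.

96/137


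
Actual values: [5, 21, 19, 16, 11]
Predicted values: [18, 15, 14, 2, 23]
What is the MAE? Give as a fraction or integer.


MAE = (1/5) * (|5-18|=13 + |21-15|=6 + |19-14|=5 + |16-2|=14 + |11-23|=12). Sum = 50. MAE = 10.

10


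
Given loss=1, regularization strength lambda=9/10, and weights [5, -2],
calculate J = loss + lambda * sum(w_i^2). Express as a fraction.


L2 sq norm = sum(w^2) = 29. J = 1 + 9/10 * 29 = 271/10.

271/10


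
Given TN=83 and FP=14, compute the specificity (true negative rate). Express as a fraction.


Specificity = TN / (TN + FP) = 83 / 97 = 83/97.

83/97


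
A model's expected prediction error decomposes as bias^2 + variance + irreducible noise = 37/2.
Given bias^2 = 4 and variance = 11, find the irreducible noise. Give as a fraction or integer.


Total error = bias^2 + variance + irreducible noise. So irreducible noise = 37/2 - 4 - 11 = 7/2.

7/2


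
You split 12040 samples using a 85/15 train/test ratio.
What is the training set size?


Test set = 12040 * 15% = 1806. Training set = 12040 - 1806 = 10234.

10234


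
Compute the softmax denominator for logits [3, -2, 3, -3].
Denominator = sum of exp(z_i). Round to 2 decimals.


Denom = e^3=20.0855 + e^-2=0.1353 + e^3=20.0855 + e^-3=0.0498. Sum = 40.3561, which rounds to 40.36.

40.36


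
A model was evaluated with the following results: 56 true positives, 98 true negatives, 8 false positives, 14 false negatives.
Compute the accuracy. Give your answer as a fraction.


Accuracy = (TP + TN) / (TP + TN + FP + FN) = (56 + 98) / 176 = 7/8.

7/8


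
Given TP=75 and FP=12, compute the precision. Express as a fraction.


Precision = TP / (TP + FP) = 75 / 87 = 25/29.

25/29


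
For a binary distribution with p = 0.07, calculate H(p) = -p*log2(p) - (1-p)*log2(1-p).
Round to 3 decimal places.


H = -0.07*log2(0.07) - 0.93*log2(0.93) = 0.366.

0.366


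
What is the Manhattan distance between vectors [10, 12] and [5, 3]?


d = sum of absolute differences: |10-5|=5 + |12-3|=9 = 14.

14


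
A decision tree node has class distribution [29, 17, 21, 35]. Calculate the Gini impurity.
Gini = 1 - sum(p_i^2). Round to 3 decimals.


Total = 102. Proportions: 29/102, 17/102, 21/102, 35/102. sum(p_i^2) = 0.2687. Gini = 1 - 0.2687 = 0.7313, which rounds to 0.731.

0.731


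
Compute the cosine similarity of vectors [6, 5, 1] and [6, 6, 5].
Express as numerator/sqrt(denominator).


dot = 71. |a|^2 = 62, |b|^2 = 97. cos = 71/sqrt(6014).

71/sqrt(6014)


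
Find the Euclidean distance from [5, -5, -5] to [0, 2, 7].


d = sqrt(sum of squared differences). (5-0)^2=25, (-5-2)^2=49, (-5-7)^2=144. Sum = 218.

sqrt(218)


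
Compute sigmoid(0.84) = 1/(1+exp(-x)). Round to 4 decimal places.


sigma(0.84) = 1/(1+e^(-0.84)) = 1/(1+0.431711) = 1/1.431711 = 0.6985.

0.6985


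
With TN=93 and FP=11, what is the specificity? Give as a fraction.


Specificity = TN / (TN + FP) = 93 / 104 = 93/104.

93/104


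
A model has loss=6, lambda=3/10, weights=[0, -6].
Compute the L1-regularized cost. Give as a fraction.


L1 norm = sum(|w|) = 6. J = 6 + 3/10 * 6 = 39/5.

39/5


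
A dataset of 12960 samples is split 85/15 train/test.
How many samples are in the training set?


Test set = 12960 * 15% = 1944. Training set = 12960 - 1944 = 11016.

11016


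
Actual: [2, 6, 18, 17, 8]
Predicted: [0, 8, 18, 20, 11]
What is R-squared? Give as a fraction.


Mean(y) = 51/5. SS_res = 26. SS_tot = 984/5. R^2 = 1 - 26/(984/5) = 427/492.

427/492
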